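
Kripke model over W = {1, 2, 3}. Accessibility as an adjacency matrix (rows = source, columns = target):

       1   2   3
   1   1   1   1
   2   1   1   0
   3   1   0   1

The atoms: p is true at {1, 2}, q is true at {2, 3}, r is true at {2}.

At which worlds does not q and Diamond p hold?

{1}

1: not q is T, Diamond p is T. ✓
2: not q is F, Diamond p is T. ✗
3: not q is F, Diamond p is T. ✗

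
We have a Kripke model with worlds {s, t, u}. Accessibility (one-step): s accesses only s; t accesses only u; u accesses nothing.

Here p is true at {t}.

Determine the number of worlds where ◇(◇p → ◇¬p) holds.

2

s: successors {s}; ◇p → ◇¬p there: s:T. ✓
t: successors {u}; ◇p → ◇¬p there: u:T. ✓
u: no successors, so ◇(◇p → ◇¬p) fails. ✗
Satisfying worlds: {s, t}.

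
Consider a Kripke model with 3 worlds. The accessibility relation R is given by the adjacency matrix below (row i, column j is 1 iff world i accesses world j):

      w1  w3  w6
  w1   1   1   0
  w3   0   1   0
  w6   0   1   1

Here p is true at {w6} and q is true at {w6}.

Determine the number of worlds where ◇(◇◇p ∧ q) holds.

w1: successors {w1, w3}; ◇◇p ∧ q there: w1:F, w3:F. ✗
w3: successors {w3}; ◇◇p ∧ q there: w3:F. ✗
w6: successors {w3, w6}; ◇◇p ∧ q there: w3:F, w6:T. ✓
Satisfying worlds: {w6}.

1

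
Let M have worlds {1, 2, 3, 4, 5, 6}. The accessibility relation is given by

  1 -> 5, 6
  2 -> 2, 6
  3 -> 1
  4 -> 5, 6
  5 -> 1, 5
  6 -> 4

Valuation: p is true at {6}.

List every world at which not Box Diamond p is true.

1: Box Diamond p is F. ✓
2: Box Diamond p is F. ✓
3: Box Diamond p is T. ✗
4: Box Diamond p is F. ✓
5: Box Diamond p is F. ✓
6: Box Diamond p is T. ✗

{1, 2, 4, 5}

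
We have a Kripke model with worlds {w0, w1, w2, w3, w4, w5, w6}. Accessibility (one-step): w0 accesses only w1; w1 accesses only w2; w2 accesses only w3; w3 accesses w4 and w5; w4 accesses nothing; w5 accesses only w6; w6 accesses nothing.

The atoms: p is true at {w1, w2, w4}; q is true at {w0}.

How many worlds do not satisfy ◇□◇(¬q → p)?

4

w0: successors {w1}; □◇(¬q → p) there: w1:F. ✗
w1: successors {w2}; □◇(¬q → p) there: w2:T. ✓
w2: successors {w3}; □◇(¬q → p) there: w3:F. ✗
w3: successors {w4, w5}; □◇(¬q → p) there: w4:T, w5:F. ✓
w4: no successors, so ◇□◇(¬q → p) fails. ✗
w5: successors {w6}; □◇(¬q → p) there: w6:T. ✓
w6: no successors, so ◇□◇(¬q → p) fails. ✗
Satisfying worlds: {w1, w3, w5}.
So ◇□◇(¬q → p) fails at the other 4 worlds.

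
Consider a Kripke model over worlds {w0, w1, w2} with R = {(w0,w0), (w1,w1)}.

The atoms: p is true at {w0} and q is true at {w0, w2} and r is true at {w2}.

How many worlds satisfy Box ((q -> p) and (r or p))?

2

w0: successors {w0}; (q -> p) and (r or p) there: w0:T. ✓
w1: successors {w1}; (q -> p) and (r or p) there: w1:F. ✗
w2: no successors, so Box ((q -> p) and (r or p)) holds vacuously. ✓
Satisfying worlds: {w0, w2}.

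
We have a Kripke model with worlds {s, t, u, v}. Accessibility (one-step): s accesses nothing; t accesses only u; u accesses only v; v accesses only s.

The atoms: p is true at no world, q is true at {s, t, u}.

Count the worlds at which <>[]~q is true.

2

s: no successors, so <>[]~q fails. ✗
t: successors {u}; []~q there: u:T. ✓
u: successors {v}; []~q there: v:F. ✗
v: successors {s}; []~q there: s:T. ✓
Satisfying worlds: {t, v}.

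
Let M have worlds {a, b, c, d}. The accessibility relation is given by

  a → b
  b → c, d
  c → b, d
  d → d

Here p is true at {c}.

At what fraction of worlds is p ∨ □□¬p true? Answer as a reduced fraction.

a: p is F, □□¬p is F. ✗
b: p is F, □□¬p is T. ✓
c: p is T, □□¬p is F. ✓
d: p is F, □□¬p is T. ✓
That's 3 of 4 worlds, so 3/4.

3/4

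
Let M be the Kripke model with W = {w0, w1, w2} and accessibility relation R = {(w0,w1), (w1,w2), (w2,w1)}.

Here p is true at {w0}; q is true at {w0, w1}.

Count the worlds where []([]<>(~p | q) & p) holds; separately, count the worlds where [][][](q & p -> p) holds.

For []([]<>(~p | q) & p):
w0: successors {w1}; []<>(~p | q) & p there: w1:F. ✗
w1: successors {w2}; []<>(~p | q) & p there: w2:F. ✗
w2: successors {w1}; []<>(~p | q) & p there: w1:F. ✗
— 0 worlds.
For [][][](q & p -> p):
w0: successors {w1}; [][](q & p -> p) there: w1:T. ✓
w1: successors {w2}; [][](q & p -> p) there: w2:T. ✓
w2: successors {w1}; [][](q & p -> p) there: w1:T. ✓
— 3 worlds.

0 and 3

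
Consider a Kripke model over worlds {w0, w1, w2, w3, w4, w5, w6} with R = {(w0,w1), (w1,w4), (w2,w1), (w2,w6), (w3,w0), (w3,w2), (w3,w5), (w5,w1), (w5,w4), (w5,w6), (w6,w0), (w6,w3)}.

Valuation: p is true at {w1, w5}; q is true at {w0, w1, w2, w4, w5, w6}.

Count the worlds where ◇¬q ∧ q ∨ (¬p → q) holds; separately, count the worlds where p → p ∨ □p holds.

For ◇¬q ∧ q ∨ (¬p → q):
w0: ◇¬q ∧ q is F, ¬p → q is T. ✓
w1: ◇¬q ∧ q is F, ¬p → q is T. ✓
w2: ◇¬q ∧ q is F, ¬p → q is T. ✓
w3: ◇¬q ∧ q is F, ¬p → q is F. ✗
w4: ◇¬q ∧ q is F, ¬p → q is T. ✓
w5: ◇¬q ∧ q is F, ¬p → q is T. ✓
w6: ◇¬q ∧ q is T, ¬p → q is T. ✓
— 6 worlds.
For p → p ∨ □p:
w0: p is F, p ∨ □p is T. ✓
w1: p is T, p ∨ □p is T. ✓
w2: p is F, p ∨ □p is F. ✓
w3: p is F, p ∨ □p is F. ✓
w4: p is F, p ∨ □p is T. ✓
w5: p is T, p ∨ □p is T. ✓
w6: p is F, p ∨ □p is F. ✓
— 7 worlds.

6 and 7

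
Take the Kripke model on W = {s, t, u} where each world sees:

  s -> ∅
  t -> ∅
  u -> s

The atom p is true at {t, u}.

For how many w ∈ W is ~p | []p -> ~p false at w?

s: ~p | []p is T, ~p is T. ✓
t: ~p | []p is T, ~p is F. ✗
u: ~p | []p is F, ~p is F. ✓
Satisfying worlds: {s, u}.
So ~p | []p -> ~p fails at the other 1 world.

1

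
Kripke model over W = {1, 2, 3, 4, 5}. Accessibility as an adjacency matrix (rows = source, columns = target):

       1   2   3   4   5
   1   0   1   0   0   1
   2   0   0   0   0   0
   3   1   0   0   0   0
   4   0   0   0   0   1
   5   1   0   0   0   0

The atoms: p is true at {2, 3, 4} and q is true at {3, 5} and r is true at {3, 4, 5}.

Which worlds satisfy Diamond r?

1: successors {2, 5}; r there: 2:F, 5:T. ✓
2: no successors, so Diamond r fails. ✗
3: successors {1}; r there: 1:F. ✗
4: successors {5}; r there: 5:T. ✓
5: successors {1}; r there: 1:F. ✗

{1, 4}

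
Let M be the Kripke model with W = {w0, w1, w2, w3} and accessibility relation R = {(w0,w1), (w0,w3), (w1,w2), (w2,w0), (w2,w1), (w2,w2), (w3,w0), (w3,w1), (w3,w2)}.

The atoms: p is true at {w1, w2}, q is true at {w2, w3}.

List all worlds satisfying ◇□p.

w0: successors {w1, w3}; □p there: w1:T, w3:F. ✓
w1: successors {w2}; □p there: w2:F. ✗
w2: successors {w0, w1, w2}; □p there: w0:F, w1:T, w2:F. ✓
w3: successors {w0, w1, w2}; □p there: w0:F, w1:T, w2:F. ✓

{w0, w2, w3}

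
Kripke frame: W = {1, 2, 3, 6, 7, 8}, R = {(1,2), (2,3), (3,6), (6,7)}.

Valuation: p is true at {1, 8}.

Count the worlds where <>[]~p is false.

1: successors {2}; []~p there: 2:T. ✓
2: successors {3}; []~p there: 3:T. ✓
3: successors {6}; []~p there: 6:T. ✓
6: successors {7}; []~p there: 7:T. ✓
7: no successors, so <>[]~p fails. ✗
8: no successors, so <>[]~p fails. ✗
Satisfying worlds: {1, 2, 3, 6}.
So <>[]~p fails at the other 2 worlds.

2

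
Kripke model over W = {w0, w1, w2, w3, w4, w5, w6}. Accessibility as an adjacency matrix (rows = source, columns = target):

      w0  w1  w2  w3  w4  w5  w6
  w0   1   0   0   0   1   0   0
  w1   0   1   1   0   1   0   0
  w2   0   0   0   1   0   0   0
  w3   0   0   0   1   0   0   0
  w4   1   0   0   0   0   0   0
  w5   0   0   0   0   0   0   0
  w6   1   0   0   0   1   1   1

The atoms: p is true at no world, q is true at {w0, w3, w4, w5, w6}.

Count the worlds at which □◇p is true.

w0: successors {w0, w4}; ◇p there: w0:F, w4:F. ✗
w1: successors {w1, w2, w4}; ◇p there: w1:F, w2:F, w4:F. ✗
w2: successors {w3}; ◇p there: w3:F. ✗
w3: successors {w3}; ◇p there: w3:F. ✗
w4: successors {w0}; ◇p there: w0:F. ✗
w5: no successors, so □◇p holds vacuously. ✓
w6: successors {w0, w4, w5, w6}; ◇p there: w0:F, w4:F, w5:F, w6:F. ✗
Satisfying worlds: {w5}.

1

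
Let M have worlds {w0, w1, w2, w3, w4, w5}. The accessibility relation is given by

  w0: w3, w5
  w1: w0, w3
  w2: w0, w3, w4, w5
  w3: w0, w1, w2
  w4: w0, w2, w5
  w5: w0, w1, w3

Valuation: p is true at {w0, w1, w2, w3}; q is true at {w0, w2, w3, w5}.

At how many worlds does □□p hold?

1

w0: successors {w3, w5}; □p there: w3:T, w5:T. ✓
w1: successors {w0, w3}; □p there: w0:F, w3:T. ✗
w2: successors {w0, w3, w4, w5}; □p there: w0:F, w3:T, w4:F, w5:T. ✗
w3: successors {w0, w1, w2}; □p there: w0:F, w1:T, w2:F. ✗
w4: successors {w0, w2, w5}; □p there: w0:F, w2:F, w5:T. ✗
w5: successors {w0, w1, w3}; □p there: w0:F, w1:T, w3:T. ✗
Satisfying worlds: {w0}.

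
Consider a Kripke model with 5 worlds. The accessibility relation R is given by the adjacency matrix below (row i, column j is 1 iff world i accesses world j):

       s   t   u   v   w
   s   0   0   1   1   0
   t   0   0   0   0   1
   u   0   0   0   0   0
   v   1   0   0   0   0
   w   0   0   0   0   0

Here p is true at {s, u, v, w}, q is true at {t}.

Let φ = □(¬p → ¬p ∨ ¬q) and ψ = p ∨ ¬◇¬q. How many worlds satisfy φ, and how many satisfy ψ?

5 and 4

For □(¬p → ¬p ∨ ¬q):
s: successors {u, v}; ¬p → ¬p ∨ ¬q there: u:T, v:T. ✓
t: successors {w}; ¬p → ¬p ∨ ¬q there: w:T. ✓
u: no successors, so □(¬p → ¬p ∨ ¬q) holds vacuously. ✓
v: successors {s}; ¬p → ¬p ∨ ¬q there: s:T. ✓
w: no successors, so □(¬p → ¬p ∨ ¬q) holds vacuously. ✓
— 5 worlds.
For p ∨ ¬◇¬q:
s: p is T, ¬◇¬q is F. ✓
t: p is F, ¬◇¬q is F. ✗
u: p is T, ¬◇¬q is T. ✓
v: p is T, ¬◇¬q is F. ✓
w: p is T, ¬◇¬q is T. ✓
— 4 worlds.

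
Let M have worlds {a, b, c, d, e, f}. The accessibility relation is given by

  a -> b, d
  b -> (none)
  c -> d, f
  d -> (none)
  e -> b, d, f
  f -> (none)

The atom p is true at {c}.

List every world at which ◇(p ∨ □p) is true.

a: successors {b, d}; p ∨ □p there: b:T, d:T. ✓
b: no successors, so ◇(p ∨ □p) fails. ✗
c: successors {d, f}; p ∨ □p there: d:T, f:T. ✓
d: no successors, so ◇(p ∨ □p) fails. ✗
e: successors {b, d, f}; p ∨ □p there: b:T, d:T, f:T. ✓
f: no successors, so ◇(p ∨ □p) fails. ✗

{a, c, e}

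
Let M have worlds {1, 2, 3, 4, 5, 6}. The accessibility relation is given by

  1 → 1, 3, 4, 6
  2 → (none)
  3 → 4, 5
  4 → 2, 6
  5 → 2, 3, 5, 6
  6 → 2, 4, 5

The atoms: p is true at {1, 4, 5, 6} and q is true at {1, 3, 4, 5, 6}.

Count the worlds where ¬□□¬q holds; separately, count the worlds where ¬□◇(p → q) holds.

For ¬□□¬q:
1: □□¬q is F. ✓
2: □□¬q is T. ✗
3: □□¬q is F. ✓
4: □□¬q is F. ✓
5: □□¬q is F. ✓
6: □□¬q is F. ✓
— 5 worlds.
For ¬□◇(p → q):
1: □◇(p → q) is T. ✗
2: □◇(p → q) is T. ✗
3: □◇(p → q) is T. ✗
4: □◇(p → q) is F. ✓
5: □◇(p → q) is F. ✓
6: □◇(p → q) is F. ✓
— 3 worlds.

5 and 3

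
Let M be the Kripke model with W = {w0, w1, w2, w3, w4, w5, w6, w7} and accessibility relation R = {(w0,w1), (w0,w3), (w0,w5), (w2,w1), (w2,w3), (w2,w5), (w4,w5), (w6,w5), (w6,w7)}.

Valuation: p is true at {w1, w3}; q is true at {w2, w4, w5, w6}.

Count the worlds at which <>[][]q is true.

w0: successors {w1, w3, w5}; [][]q there: w1:T, w3:T, w5:T. ✓
w1: no successors, so <>[][]q fails. ✗
w2: successors {w1, w3, w5}; [][]q there: w1:T, w3:T, w5:T. ✓
w3: no successors, so <>[][]q fails. ✗
w4: successors {w5}; [][]q there: w5:T. ✓
w5: no successors, so <>[][]q fails. ✗
w6: successors {w5, w7}; [][]q there: w5:T, w7:T. ✓
w7: no successors, so <>[][]q fails. ✗
Satisfying worlds: {w0, w2, w4, w6}.

4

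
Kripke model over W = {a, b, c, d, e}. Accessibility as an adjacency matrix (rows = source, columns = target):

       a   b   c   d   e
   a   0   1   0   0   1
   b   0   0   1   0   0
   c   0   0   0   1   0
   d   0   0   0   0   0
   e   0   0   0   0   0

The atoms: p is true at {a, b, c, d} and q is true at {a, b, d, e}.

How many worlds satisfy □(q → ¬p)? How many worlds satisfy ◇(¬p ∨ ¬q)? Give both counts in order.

For □(q → ¬p):
a: successors {b, e}; q → ¬p there: b:F, e:T. ✗
b: successors {c}; q → ¬p there: c:T. ✓
c: successors {d}; q → ¬p there: d:F. ✗
d: no successors, so □(q → ¬p) holds vacuously. ✓
e: no successors, so □(q → ¬p) holds vacuously. ✓
— 3 worlds.
For ◇(¬p ∨ ¬q):
a: successors {b, e}; ¬p ∨ ¬q there: b:F, e:T. ✓
b: successors {c}; ¬p ∨ ¬q there: c:T. ✓
c: successors {d}; ¬p ∨ ¬q there: d:F. ✗
d: no successors, so ◇(¬p ∨ ¬q) fails. ✗
e: no successors, so ◇(¬p ∨ ¬q) fails. ✗
— 2 worlds.

3 and 2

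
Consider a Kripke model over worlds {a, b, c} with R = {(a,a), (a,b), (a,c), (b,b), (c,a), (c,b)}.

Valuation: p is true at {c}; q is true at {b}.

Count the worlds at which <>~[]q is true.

a: successors {a, b, c}; ~[]q there: a:T, b:F, c:T. ✓
b: successors {b}; ~[]q there: b:F. ✗
c: successors {a, b}; ~[]q there: a:T, b:F. ✓
Satisfying worlds: {a, c}.

2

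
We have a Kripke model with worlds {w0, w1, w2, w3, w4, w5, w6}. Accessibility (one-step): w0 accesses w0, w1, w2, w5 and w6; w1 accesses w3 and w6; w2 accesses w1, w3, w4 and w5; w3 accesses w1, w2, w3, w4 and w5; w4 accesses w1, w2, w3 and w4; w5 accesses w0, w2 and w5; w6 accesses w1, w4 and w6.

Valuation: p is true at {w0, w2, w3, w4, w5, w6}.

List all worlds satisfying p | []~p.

w0: p is T, []~p is F. ✓
w1: p is F, []~p is F. ✗
w2: p is T, []~p is F. ✓
w3: p is T, []~p is F. ✓
w4: p is T, []~p is F. ✓
w5: p is T, []~p is F. ✓
w6: p is T, []~p is F. ✓

{w0, w2, w3, w4, w5, w6}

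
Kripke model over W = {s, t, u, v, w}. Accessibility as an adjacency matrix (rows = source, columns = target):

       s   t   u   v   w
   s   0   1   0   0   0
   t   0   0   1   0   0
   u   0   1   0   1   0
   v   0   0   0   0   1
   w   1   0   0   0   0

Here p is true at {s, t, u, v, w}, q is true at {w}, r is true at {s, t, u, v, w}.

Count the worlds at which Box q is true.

1

s: successors {t}; q there: t:F. ✗
t: successors {u}; q there: u:F. ✗
u: successors {t, v}; q there: t:F, v:F. ✗
v: successors {w}; q there: w:T. ✓
w: successors {s}; q there: s:F. ✗
Satisfying worlds: {v}.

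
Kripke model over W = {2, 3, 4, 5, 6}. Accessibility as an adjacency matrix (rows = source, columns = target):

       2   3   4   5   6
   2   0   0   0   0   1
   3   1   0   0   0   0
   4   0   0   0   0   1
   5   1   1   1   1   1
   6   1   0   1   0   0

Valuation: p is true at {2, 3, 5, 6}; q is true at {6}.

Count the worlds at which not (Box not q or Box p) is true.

1

2: Box not q or Box p is T. ✗
3: Box not q or Box p is T. ✗
4: Box not q or Box p is T. ✗
5: Box not q or Box p is F. ✓
6: Box not q or Box p is T. ✗
Satisfying worlds: {5}.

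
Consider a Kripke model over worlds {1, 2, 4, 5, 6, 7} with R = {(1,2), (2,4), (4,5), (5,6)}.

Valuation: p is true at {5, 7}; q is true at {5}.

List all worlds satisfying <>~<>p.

{1, 4, 5}

1: successors {2}; ~<>p there: 2:T. ✓
2: successors {4}; ~<>p there: 4:F. ✗
4: successors {5}; ~<>p there: 5:T. ✓
5: successors {6}; ~<>p there: 6:T. ✓
6: no successors, so <>~<>p fails. ✗
7: no successors, so <>~<>p fails. ✗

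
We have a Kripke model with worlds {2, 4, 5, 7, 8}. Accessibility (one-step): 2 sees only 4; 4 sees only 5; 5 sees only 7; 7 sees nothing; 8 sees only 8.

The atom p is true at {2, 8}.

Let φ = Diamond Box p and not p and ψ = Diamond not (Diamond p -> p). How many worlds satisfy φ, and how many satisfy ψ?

For Diamond Box p and not p:
2: Diamond Box p is F, not p is F. ✗
4: Diamond Box p is F, not p is T. ✗
5: Diamond Box p is T, not p is T. ✓
7: Diamond Box p is F, not p is T. ✗
8: Diamond Box p is T, not p is F. ✗
— 1 world.
For Diamond not (Diamond p -> p):
2: successors {4}; not (Diamond p -> p) there: 4:F. ✗
4: successors {5}; not (Diamond p -> p) there: 5:F. ✗
5: successors {7}; not (Diamond p -> p) there: 7:F. ✗
7: no successors, so Diamond not (Diamond p -> p) fails. ✗
8: successors {8}; not (Diamond p -> p) there: 8:F. ✗
— 0 worlds.

1 and 0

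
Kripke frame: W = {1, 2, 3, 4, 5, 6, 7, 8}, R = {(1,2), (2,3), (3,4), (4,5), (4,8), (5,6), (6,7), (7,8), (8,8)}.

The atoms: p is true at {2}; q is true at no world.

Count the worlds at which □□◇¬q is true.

1: successors {2}; □◇¬q there: 2:T. ✓
2: successors {3}; □◇¬q there: 3:T. ✓
3: successors {4}; □◇¬q there: 4:T. ✓
4: successors {5, 8}; □◇¬q there: 5:T, 8:T. ✓
5: successors {6}; □◇¬q there: 6:T. ✓
6: successors {7}; □◇¬q there: 7:T. ✓
7: successors {8}; □◇¬q there: 8:T. ✓
8: successors {8}; □◇¬q there: 8:T. ✓
Satisfying worlds: {1, 2, 3, 4, 5, 6, 7, 8}.

8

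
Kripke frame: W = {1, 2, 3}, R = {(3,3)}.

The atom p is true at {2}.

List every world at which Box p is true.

1: no successors, so Box p holds vacuously. ✓
2: no successors, so Box p holds vacuously. ✓
3: successors {3}; p there: 3:F. ✗

{1, 2}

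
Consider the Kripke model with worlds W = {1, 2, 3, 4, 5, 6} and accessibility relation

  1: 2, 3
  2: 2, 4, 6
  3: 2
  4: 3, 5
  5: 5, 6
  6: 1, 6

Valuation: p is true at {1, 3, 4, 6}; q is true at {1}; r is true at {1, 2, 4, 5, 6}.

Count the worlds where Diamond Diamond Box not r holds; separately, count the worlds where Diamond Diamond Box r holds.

For Diamond Diamond Box not r:
1: successors {2, 3}; Diamond Box not r there: 2:F, 3:F. ✗
2: successors {2, 4, 6}; Diamond Box not r there: 2:F, 4:F, 6:F. ✗
3: successors {2}; Diamond Box not r there: 2:F. ✗
4: successors {3, 5}; Diamond Box not r there: 3:F, 5:F. ✗
5: successors {5, 6}; Diamond Box not r there: 5:F, 6:F. ✗
6: successors {1, 6}; Diamond Box not r there: 1:F, 6:F. ✗
— 0 worlds.
For Diamond Diamond Box r:
1: successors {2, 3}; Diamond Box r there: 2:T, 3:T. ✓
2: successors {2, 4, 6}; Diamond Box r there: 2:T, 4:T, 6:T. ✓
3: successors {2}; Diamond Box r there: 2:T. ✓
4: successors {3, 5}; Diamond Box r there: 3:T, 5:T. ✓
5: successors {5, 6}; Diamond Box r there: 5:T, 6:T. ✓
6: successors {1, 6}; Diamond Box r there: 1:T, 6:T. ✓
— 6 worlds.

0 and 6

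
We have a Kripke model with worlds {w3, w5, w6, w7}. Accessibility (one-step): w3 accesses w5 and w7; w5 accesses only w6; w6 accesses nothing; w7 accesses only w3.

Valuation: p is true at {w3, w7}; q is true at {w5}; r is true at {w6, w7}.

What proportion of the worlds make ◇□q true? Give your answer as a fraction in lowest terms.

w3: successors {w5, w7}; □q there: w5:F, w7:F. ✗
w5: successors {w6}; □q there: w6:T. ✓
w6: no successors, so ◇□q fails. ✗
w7: successors {w3}; □q there: w3:F. ✗
That's 1 of 4 worlds, so 1/4.

1/4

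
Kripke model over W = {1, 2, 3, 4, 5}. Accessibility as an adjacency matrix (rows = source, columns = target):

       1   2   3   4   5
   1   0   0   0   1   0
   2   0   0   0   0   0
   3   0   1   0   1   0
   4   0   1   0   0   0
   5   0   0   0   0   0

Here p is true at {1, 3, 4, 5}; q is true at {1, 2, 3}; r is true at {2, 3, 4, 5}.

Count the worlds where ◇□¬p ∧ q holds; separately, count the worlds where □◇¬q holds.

For ◇□¬p ∧ q:
1: ◇□¬p is T, q is T. ✓
2: ◇□¬p is F, q is T. ✗
3: ◇□¬p is T, q is T. ✓
4: ◇□¬p is T, q is F. ✗
5: ◇□¬p is F, q is F. ✗
— 2 worlds.
For □◇¬q:
1: successors {4}; ◇¬q there: 4:F. ✗
2: no successors, so □◇¬q holds vacuously. ✓
3: successors {2, 4}; ◇¬q there: 2:F, 4:F. ✗
4: successors {2}; ◇¬q there: 2:F. ✗
5: no successors, so □◇¬q holds vacuously. ✓
— 2 worlds.

2 and 2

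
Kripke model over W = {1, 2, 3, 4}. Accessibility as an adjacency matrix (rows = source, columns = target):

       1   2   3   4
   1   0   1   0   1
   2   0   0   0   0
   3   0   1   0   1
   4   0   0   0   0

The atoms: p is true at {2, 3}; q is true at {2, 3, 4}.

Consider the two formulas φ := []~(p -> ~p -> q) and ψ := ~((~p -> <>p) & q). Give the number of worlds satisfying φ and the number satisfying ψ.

For []~(p -> ~p -> q):
1: successors {2, 4}; ~(p -> ~p -> q) there: 2:F, 4:F. ✗
2: no successors, so []~(p -> ~p -> q) holds vacuously. ✓
3: successors {2, 4}; ~(p -> ~p -> q) there: 2:F, 4:F. ✗
4: no successors, so []~(p -> ~p -> q) holds vacuously. ✓
— 2 worlds.
For ~((~p -> <>p) & q):
1: (~p -> <>p) & q is F. ✓
2: (~p -> <>p) & q is T. ✗
3: (~p -> <>p) & q is T. ✗
4: (~p -> <>p) & q is F. ✓
— 2 worlds.

2 and 2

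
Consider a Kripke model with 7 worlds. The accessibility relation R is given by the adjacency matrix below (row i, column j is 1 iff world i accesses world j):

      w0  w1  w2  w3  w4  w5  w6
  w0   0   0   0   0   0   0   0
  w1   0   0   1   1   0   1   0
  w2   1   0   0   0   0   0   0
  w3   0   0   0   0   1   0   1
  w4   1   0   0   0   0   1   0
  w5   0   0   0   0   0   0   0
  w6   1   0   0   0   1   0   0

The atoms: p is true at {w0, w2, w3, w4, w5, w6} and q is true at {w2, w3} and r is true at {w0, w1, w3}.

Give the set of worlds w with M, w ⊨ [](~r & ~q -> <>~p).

{w0, w2, w5}

w0: no successors, so [](~r & ~q -> <>~p) holds vacuously. ✓
w1: successors {w2, w3, w5}; ~r & ~q -> <>~p there: w2:T, w3:T, w5:F. ✗
w2: successors {w0}; ~r & ~q -> <>~p there: w0:T. ✓
w3: successors {w4, w6}; ~r & ~q -> <>~p there: w4:F, w6:F. ✗
w4: successors {w0, w5}; ~r & ~q -> <>~p there: w0:T, w5:F. ✗
w5: no successors, so [](~r & ~q -> <>~p) holds vacuously. ✓
w6: successors {w0, w4}; ~r & ~q -> <>~p there: w0:T, w4:F. ✗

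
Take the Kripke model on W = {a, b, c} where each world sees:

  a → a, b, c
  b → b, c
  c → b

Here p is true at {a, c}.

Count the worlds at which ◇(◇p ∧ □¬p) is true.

a: successors {a, b, c}; ◇p ∧ □¬p there: a:F, b:F, c:F. ✗
b: successors {b, c}; ◇p ∧ □¬p there: b:F, c:F. ✗
c: successors {b}; ◇p ∧ □¬p there: b:F. ✗
Satisfying worlds: ∅.

0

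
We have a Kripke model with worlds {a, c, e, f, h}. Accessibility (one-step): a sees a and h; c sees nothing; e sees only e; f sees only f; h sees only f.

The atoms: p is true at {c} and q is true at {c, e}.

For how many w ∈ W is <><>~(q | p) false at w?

2

a: successors {a, h}; <>~(q | p) there: a:T, h:T. ✓
c: no successors, so <><>~(q | p) fails. ✗
e: successors {e}; <>~(q | p) there: e:F. ✗
f: successors {f}; <>~(q | p) there: f:T. ✓
h: successors {f}; <>~(q | p) there: f:T. ✓
Satisfying worlds: {a, f, h}.
So <><>~(q | p) fails at the other 2 worlds.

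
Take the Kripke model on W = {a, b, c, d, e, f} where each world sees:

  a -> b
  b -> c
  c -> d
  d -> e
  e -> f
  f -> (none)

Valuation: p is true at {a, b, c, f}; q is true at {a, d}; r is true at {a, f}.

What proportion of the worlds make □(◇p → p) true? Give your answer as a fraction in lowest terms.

5/6

a: successors {b}; ◇p → p there: b:T. ✓
b: successors {c}; ◇p → p there: c:T. ✓
c: successors {d}; ◇p → p there: d:T. ✓
d: successors {e}; ◇p → p there: e:F. ✗
e: successors {f}; ◇p → p there: f:T. ✓
f: no successors, so □(◇p → p) holds vacuously. ✓
That's 5 of 6 worlds, so 5/6.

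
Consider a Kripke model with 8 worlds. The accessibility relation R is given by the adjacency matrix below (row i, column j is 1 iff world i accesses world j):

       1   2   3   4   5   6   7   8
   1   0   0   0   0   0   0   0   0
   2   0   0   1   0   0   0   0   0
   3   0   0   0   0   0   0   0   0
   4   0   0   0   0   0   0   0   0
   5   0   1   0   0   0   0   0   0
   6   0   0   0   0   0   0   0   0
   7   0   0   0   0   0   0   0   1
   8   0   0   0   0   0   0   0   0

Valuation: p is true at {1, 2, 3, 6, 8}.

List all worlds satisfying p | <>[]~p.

1: p is T, <>[]~p is F. ✓
2: p is T, <>[]~p is T. ✓
3: p is T, <>[]~p is F. ✓
4: p is F, <>[]~p is F. ✗
5: p is F, <>[]~p is F. ✗
6: p is T, <>[]~p is F. ✓
7: p is F, <>[]~p is T. ✓
8: p is T, <>[]~p is F. ✓

{1, 2, 3, 6, 7, 8}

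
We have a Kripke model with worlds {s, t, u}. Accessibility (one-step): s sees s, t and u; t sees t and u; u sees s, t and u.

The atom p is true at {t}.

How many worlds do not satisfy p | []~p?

2

s: p is F, []~p is F. ✗
t: p is T, []~p is F. ✓
u: p is F, []~p is F. ✗
Satisfying worlds: {t}.
So p | []~p fails at the other 2 worlds.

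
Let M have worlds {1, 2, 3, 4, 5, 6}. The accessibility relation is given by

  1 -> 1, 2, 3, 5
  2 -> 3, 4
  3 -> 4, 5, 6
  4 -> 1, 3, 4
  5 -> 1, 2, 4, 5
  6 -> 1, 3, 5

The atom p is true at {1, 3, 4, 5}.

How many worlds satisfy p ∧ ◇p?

1: p is T, ◇p is T. ✓
2: p is F, ◇p is T. ✗
3: p is T, ◇p is T. ✓
4: p is T, ◇p is T. ✓
5: p is T, ◇p is T. ✓
6: p is F, ◇p is T. ✗
Satisfying worlds: {1, 3, 4, 5}.

4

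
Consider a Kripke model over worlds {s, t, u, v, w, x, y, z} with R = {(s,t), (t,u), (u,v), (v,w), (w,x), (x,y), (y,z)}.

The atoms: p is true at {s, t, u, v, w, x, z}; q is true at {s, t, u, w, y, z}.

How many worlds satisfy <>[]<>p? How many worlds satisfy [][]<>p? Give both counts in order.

For <>[]<>p:
s: successors {t}; []<>p there: t:T. ✓
t: successors {u}; []<>p there: u:T. ✓
u: successors {v}; []<>p there: v:T. ✓
v: successors {w}; []<>p there: w:F. ✗
w: successors {x}; []<>p there: x:T. ✓
x: successors {y}; []<>p there: y:F. ✗
y: successors {z}; []<>p there: z:T. ✓
z: no successors, so <>[]<>p fails. ✗
— 5 worlds.
For [][]<>p:
s: successors {t}; []<>p there: t:T. ✓
t: successors {u}; []<>p there: u:T. ✓
u: successors {v}; []<>p there: v:T. ✓
v: successors {w}; []<>p there: w:F. ✗
w: successors {x}; []<>p there: x:T. ✓
x: successors {y}; []<>p there: y:F. ✗
y: successors {z}; []<>p there: z:T. ✓
z: no successors, so [][]<>p holds vacuously. ✓
— 6 worlds.

5 and 6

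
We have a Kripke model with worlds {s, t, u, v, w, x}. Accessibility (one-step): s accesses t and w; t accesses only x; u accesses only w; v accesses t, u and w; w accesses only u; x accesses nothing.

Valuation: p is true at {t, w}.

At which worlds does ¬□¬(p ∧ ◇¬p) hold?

{s, u, v}

s: □¬(p ∧ ◇¬p) is F. ✓
t: □¬(p ∧ ◇¬p) is T. ✗
u: □¬(p ∧ ◇¬p) is F. ✓
v: □¬(p ∧ ◇¬p) is F. ✓
w: □¬(p ∧ ◇¬p) is T. ✗
x: □¬(p ∧ ◇¬p) is T. ✗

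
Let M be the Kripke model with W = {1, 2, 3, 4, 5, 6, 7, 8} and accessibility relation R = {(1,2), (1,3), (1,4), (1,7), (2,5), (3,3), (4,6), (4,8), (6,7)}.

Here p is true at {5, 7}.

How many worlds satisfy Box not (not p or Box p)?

1: successors {2, 3, 4, 7}; not (not p or Box p) there: 2:F, 3:F, 4:F, 7:F. ✗
2: successors {5}; not (not p or Box p) there: 5:F. ✗
3: successors {3}; not (not p or Box p) there: 3:F. ✗
4: successors {6, 8}; not (not p or Box p) there: 6:F, 8:F. ✗
5: no successors, so Box not (not p or Box p) holds vacuously. ✓
6: successors {7}; not (not p or Box p) there: 7:F. ✗
7: no successors, so Box not (not p or Box p) holds vacuously. ✓
8: no successors, so Box not (not p or Box p) holds vacuously. ✓
Satisfying worlds: {5, 7, 8}.

3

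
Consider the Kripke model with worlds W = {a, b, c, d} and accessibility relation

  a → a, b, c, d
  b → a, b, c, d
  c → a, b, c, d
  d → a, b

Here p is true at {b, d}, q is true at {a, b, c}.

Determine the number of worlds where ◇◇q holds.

a: successors {a, b, c, d}; ◇q there: a:T, b:T, c:T, d:T. ✓
b: successors {a, b, c, d}; ◇q there: a:T, b:T, c:T, d:T. ✓
c: successors {a, b, c, d}; ◇q there: a:T, b:T, c:T, d:T. ✓
d: successors {a, b}; ◇q there: a:T, b:T. ✓
Satisfying worlds: {a, b, c, d}.

4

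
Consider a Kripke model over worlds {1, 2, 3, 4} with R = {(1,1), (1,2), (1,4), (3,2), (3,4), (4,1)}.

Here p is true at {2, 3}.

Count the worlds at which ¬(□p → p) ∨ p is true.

1: ¬(□p → p) is F, p is F. ✗
2: ¬(□p → p) is F, p is T. ✓
3: ¬(□p → p) is F, p is T. ✓
4: ¬(□p → p) is F, p is F. ✗
Satisfying worlds: {2, 3}.

2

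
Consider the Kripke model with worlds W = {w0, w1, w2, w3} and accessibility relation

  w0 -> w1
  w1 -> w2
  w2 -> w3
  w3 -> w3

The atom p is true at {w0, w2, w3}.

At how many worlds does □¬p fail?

w0: successors {w1}; ¬p there: w1:T. ✓
w1: successors {w2}; ¬p there: w2:F. ✗
w2: successors {w3}; ¬p there: w3:F. ✗
w3: successors {w3}; ¬p there: w3:F. ✗
Satisfying worlds: {w0}.
So □¬p fails at the other 3 worlds.

3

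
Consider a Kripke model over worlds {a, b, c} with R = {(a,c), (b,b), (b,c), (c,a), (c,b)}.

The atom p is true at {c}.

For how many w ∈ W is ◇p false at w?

1

a: successors {c}; p there: c:T. ✓
b: successors {b, c}; p there: b:F, c:T. ✓
c: successors {a, b}; p there: a:F, b:F. ✗
Satisfying worlds: {a, b}.
So ◇p fails at the other 1 world.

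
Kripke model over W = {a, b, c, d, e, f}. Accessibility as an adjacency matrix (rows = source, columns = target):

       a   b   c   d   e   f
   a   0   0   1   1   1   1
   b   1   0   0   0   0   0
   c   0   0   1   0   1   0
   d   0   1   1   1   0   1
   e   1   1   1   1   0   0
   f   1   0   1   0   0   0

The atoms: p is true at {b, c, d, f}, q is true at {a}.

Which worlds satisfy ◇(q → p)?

{a, c, d, e, f}

a: successors {c, d, e, f}; q → p there: c:T, d:T, e:T, f:T. ✓
b: successors {a}; q → p there: a:F. ✗
c: successors {c, e}; q → p there: c:T, e:T. ✓
d: successors {b, c, d, f}; q → p there: b:T, c:T, d:T, f:T. ✓
e: successors {a, b, c, d}; q → p there: a:F, b:T, c:T, d:T. ✓
f: successors {a, c}; q → p there: a:F, c:T. ✓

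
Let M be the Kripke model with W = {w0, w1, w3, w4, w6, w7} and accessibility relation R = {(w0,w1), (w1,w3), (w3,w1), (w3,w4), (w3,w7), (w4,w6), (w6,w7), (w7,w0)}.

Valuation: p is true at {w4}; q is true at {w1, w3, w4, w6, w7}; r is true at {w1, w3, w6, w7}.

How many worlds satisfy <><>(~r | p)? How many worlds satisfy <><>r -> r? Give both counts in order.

3 and 4

For <><>(~r | p):
w0: successors {w1}; <>(~r | p) there: w1:F. ✗
w1: successors {w3}; <>(~r | p) there: w3:T. ✓
w3: successors {w1, w4, w7}; <>(~r | p) there: w1:F, w4:F, w7:T. ✓
w4: successors {w6}; <>(~r | p) there: w6:F. ✗
w6: successors {w7}; <>(~r | p) there: w7:T. ✓
w7: successors {w0}; <>(~r | p) there: w0:F. ✗
— 3 worlds.
For <><>r -> r:
w0: <><>r is T, r is F. ✗
w1: <><>r is T, r is T. ✓
w3: <><>r is T, r is T. ✓
w4: <><>r is T, r is F. ✗
w6: <><>r is F, r is T. ✓
w7: <><>r is T, r is T. ✓
— 4 worlds.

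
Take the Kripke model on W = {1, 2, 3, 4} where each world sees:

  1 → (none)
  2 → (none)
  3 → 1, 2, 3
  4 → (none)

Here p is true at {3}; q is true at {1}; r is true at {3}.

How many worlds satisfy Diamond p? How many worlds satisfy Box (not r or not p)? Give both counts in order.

1 and 3

For Diamond p:
1: no successors, so Diamond p fails. ✗
2: no successors, so Diamond p fails. ✗
3: successors {1, 2, 3}; p there: 1:F, 2:F, 3:T. ✓
4: no successors, so Diamond p fails. ✗
— 1 world.
For Box (not r or not p):
1: no successors, so Box (not r or not p) holds vacuously. ✓
2: no successors, so Box (not r or not p) holds vacuously. ✓
3: successors {1, 2, 3}; not r or not p there: 1:T, 2:T, 3:F. ✗
4: no successors, so Box (not r or not p) holds vacuously. ✓
— 3 worlds.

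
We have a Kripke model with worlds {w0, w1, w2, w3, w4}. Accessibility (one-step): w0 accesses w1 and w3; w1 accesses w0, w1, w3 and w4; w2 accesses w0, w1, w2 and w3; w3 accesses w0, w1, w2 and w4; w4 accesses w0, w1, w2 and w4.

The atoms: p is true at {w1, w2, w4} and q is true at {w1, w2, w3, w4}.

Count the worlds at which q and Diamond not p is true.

4

w0: q is F, Diamond not p is T. ✗
w1: q is T, Diamond not p is T. ✓
w2: q is T, Diamond not p is T. ✓
w3: q is T, Diamond not p is T. ✓
w4: q is T, Diamond not p is T. ✓
Satisfying worlds: {w1, w2, w3, w4}.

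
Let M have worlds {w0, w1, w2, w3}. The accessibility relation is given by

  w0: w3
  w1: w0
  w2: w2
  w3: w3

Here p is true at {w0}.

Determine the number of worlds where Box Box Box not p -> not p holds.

w0: Box Box Box not p is T, not p is F. ✗
w1: Box Box Box not p is T, not p is T. ✓
w2: Box Box Box not p is T, not p is T. ✓
w3: Box Box Box not p is T, not p is T. ✓
Satisfying worlds: {w1, w2, w3}.

3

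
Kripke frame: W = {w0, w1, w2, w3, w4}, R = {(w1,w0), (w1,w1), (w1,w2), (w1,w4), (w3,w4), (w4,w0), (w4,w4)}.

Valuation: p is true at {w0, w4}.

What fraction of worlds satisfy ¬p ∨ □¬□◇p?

w0: ¬p is F, □¬□◇p is T. ✓
w1: ¬p is T, □¬□◇p is F. ✓
w2: ¬p is T, □¬□◇p is T. ✓
w3: ¬p is T, □¬□◇p is T. ✓
w4: ¬p is F, □¬□◇p is F. ✗
That's 4 of 5 worlds, so 4/5.

4/5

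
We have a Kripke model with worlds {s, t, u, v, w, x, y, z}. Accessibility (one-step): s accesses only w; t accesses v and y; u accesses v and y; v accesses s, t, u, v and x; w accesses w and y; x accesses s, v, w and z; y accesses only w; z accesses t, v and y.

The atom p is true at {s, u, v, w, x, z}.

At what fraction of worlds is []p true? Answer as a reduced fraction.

3/8

s: successors {w}; p there: w:T. ✓
t: successors {v, y}; p there: v:T, y:F. ✗
u: successors {v, y}; p there: v:T, y:F. ✗
v: successors {s, t, u, v, x}; p there: s:T, t:F, u:T, v:T, x:T. ✗
w: successors {w, y}; p there: w:T, y:F. ✗
x: successors {s, v, w, z}; p there: s:T, v:T, w:T, z:T. ✓
y: successors {w}; p there: w:T. ✓
z: successors {t, v, y}; p there: t:F, v:T, y:F. ✗
That's 3 of 8 worlds, so 3/8.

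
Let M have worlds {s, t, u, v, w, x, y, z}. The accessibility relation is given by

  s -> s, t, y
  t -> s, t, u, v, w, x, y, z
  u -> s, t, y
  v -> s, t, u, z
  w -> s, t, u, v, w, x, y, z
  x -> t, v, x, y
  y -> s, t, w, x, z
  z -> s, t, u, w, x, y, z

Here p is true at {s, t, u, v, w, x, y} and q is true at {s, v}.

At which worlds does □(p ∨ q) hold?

{s, u, x}

s: successors {s, t, y}; p ∨ q there: s:T, t:T, y:T. ✓
t: successors {s, t, u, v, w, x, y, z}; p ∨ q there: s:T, t:T, u:T, v:T, w:T, x:T, y:T, z:F. ✗
u: successors {s, t, y}; p ∨ q there: s:T, t:T, y:T. ✓
v: successors {s, t, u, z}; p ∨ q there: s:T, t:T, u:T, z:F. ✗
w: successors {s, t, u, v, w, x, y, z}; p ∨ q there: s:T, t:T, u:T, v:T, w:T, x:T, y:T, z:F. ✗
x: successors {t, v, x, y}; p ∨ q there: t:T, v:T, x:T, y:T. ✓
y: successors {s, t, w, x, z}; p ∨ q there: s:T, t:T, w:T, x:T, z:F. ✗
z: successors {s, t, u, w, x, y, z}; p ∨ q there: s:T, t:T, u:T, w:T, x:T, y:T, z:F. ✗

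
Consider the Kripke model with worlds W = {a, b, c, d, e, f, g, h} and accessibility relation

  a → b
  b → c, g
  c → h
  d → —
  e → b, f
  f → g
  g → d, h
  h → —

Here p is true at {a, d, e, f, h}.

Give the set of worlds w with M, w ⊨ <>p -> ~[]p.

{a, b, d, e, f, h}

a: <>p is F, ~[]p is T. ✓
b: <>p is F, ~[]p is T. ✓
c: <>p is T, ~[]p is F. ✗
d: <>p is F, ~[]p is F. ✓
e: <>p is T, ~[]p is T. ✓
f: <>p is F, ~[]p is T. ✓
g: <>p is T, ~[]p is F. ✗
h: <>p is F, ~[]p is F. ✓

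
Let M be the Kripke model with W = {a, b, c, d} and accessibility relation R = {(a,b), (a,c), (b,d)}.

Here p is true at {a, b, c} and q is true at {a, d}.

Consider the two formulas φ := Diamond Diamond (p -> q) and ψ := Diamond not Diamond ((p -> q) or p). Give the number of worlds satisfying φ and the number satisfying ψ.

1 and 2

For Diamond Diamond (p -> q):
a: successors {b, c}; Diamond (p -> q) there: b:T, c:F. ✓
b: successors {d}; Diamond (p -> q) there: d:F. ✗
c: no successors, so Diamond Diamond (p -> q) fails. ✗
d: no successors, so Diamond Diamond (p -> q) fails. ✗
— 1 world.
For Diamond not Diamond ((p -> q) or p):
a: successors {b, c}; not Diamond ((p -> q) or p) there: b:F, c:T. ✓
b: successors {d}; not Diamond ((p -> q) or p) there: d:T. ✓
c: no successors, so Diamond not Diamond ((p -> q) or p) fails. ✗
d: no successors, so Diamond not Diamond ((p -> q) or p) fails. ✗
— 2 worlds.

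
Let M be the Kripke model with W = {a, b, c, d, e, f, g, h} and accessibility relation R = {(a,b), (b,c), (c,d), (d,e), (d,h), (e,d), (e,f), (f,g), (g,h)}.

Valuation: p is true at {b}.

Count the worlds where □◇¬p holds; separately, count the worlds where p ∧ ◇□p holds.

6 and 0

For □◇¬p:
a: successors {b}; ◇¬p there: b:T. ✓
b: successors {c}; ◇¬p there: c:T. ✓
c: successors {d}; ◇¬p there: d:T. ✓
d: successors {e, h}; ◇¬p there: e:T, h:F. ✗
e: successors {d, f}; ◇¬p there: d:T, f:T. ✓
f: successors {g}; ◇¬p there: g:T. ✓
g: successors {h}; ◇¬p there: h:F. ✗
h: no successors, so □◇¬p holds vacuously. ✓
— 6 worlds.
For p ∧ ◇□p:
a: p is F, ◇□p is F. ✗
b: p is T, ◇□p is F. ✗
c: p is F, ◇□p is F. ✗
d: p is F, ◇□p is T. ✗
e: p is F, ◇□p is F. ✗
f: p is F, ◇□p is F. ✗
g: p is F, ◇□p is T. ✗
h: p is F, ◇□p is F. ✗
— 0 worlds.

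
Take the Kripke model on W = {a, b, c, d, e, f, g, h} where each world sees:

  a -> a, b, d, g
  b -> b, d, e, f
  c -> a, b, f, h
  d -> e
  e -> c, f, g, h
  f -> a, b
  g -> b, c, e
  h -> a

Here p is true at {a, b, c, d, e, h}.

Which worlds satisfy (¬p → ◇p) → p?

{a, b, c, d, e, h}

a: ¬p → ◇p is T, p is T. ✓
b: ¬p → ◇p is T, p is T. ✓
c: ¬p → ◇p is T, p is T. ✓
d: ¬p → ◇p is T, p is T. ✓
e: ¬p → ◇p is T, p is T. ✓
f: ¬p → ◇p is T, p is F. ✗
g: ¬p → ◇p is T, p is F. ✗
h: ¬p → ◇p is T, p is T. ✓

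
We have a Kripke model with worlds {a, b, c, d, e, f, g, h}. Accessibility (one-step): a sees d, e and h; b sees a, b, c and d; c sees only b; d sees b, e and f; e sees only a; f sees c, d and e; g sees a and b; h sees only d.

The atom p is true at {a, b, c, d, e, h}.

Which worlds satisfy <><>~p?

a: successors {d, e, h}; <>~p there: d:T, e:F, h:F. ✓
b: successors {a, b, c, d}; <>~p there: a:F, b:F, c:F, d:T. ✓
c: successors {b}; <>~p there: b:F. ✗
d: successors {b, e, f}; <>~p there: b:F, e:F, f:F. ✗
e: successors {a}; <>~p there: a:F. ✗
f: successors {c, d, e}; <>~p there: c:F, d:T, e:F. ✓
g: successors {a, b}; <>~p there: a:F, b:F. ✗
h: successors {d}; <>~p there: d:T. ✓

{a, b, f, h}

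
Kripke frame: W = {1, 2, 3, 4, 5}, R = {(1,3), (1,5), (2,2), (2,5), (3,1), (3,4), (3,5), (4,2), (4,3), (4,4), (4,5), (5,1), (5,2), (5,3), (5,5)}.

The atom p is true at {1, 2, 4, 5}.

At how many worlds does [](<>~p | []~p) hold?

1

1: successors {3, 5}; <>~p | []~p there: 3:F, 5:T. ✗
2: successors {2, 5}; <>~p | []~p there: 2:F, 5:T. ✗
3: successors {1, 4, 5}; <>~p | []~p there: 1:T, 4:T, 5:T. ✓
4: successors {2, 3, 4, 5}; <>~p | []~p there: 2:F, 3:F, 4:T, 5:T. ✗
5: successors {1, 2, 3, 5}; <>~p | []~p there: 1:T, 2:F, 3:F, 5:T. ✗
Satisfying worlds: {3}.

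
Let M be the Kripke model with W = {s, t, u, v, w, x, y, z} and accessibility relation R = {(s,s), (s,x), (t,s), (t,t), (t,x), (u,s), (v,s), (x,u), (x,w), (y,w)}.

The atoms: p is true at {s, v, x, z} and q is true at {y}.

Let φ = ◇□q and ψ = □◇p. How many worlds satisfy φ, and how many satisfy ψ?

2 and 4

For ◇□q:
s: successors {s, x}; □q there: s:F, x:F. ✗
t: successors {s, t, x}; □q there: s:F, t:F, x:F. ✗
u: successors {s}; □q there: s:F. ✗
v: successors {s}; □q there: s:F. ✗
w: no successors, so ◇□q fails. ✗
x: successors {u, w}; □q there: u:F, w:T. ✓
y: successors {w}; □q there: w:T. ✓
z: no successors, so ◇□q fails. ✗
— 2 worlds.
For □◇p:
s: successors {s, x}; ◇p there: s:T, x:F. ✗
t: successors {s, t, x}; ◇p there: s:T, t:T, x:F. ✗
u: successors {s}; ◇p there: s:T. ✓
v: successors {s}; ◇p there: s:T. ✓
w: no successors, so □◇p holds vacuously. ✓
x: successors {u, w}; ◇p there: u:T, w:F. ✗
y: successors {w}; ◇p there: w:F. ✗
z: no successors, so □◇p holds vacuously. ✓
— 4 worlds.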